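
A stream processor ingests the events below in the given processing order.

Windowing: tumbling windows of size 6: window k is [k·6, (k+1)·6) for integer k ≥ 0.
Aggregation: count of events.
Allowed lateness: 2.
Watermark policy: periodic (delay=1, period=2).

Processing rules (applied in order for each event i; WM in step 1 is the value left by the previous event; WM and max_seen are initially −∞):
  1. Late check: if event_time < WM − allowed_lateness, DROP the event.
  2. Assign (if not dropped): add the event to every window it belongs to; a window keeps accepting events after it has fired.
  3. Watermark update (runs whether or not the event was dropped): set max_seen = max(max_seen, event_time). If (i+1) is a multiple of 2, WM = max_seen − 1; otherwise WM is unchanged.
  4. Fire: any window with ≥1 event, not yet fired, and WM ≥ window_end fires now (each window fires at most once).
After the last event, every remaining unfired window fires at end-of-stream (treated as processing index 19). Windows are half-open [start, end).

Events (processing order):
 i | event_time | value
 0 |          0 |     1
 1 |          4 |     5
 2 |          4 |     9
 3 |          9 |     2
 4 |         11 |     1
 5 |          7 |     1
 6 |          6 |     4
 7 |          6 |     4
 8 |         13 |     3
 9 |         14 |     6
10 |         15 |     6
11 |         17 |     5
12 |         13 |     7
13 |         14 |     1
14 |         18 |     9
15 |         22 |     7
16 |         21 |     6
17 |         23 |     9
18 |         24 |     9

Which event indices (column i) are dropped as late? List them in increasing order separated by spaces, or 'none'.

i=0 t=0 v=1: → [0,6); WM=−∞
i=1 t=4 v=5: → [0,6); WM=3
i=2 t=4 v=9: → [0,6); WM=3
i=3 t=9 v=2: → [6,12); WM=8; [0,6) fires=3
i=4 t=11 v=1: → [6,12); WM=8
i=5 t=7 v=1: → [6,12); WM=10
i=6 t=6 v=4: DROP (t<10-2); WM=10
i=7 t=6 v=4: DROP (t<10-2); WM=10
i=8 t=13 v=3: → [12,18); WM=10
i=9 t=14 v=6: → [12,18); WM=13; [6,12) fires=3
i=10 t=15 v=6: → [12,18); WM=13
i=11 t=17 v=5: → [12,18); WM=16
i=12 t=13 v=7: DROP (t<16-2); WM=16
i=13 t=14 v=1: → [12,18); WM=16
i=14 t=18 v=9: → [18,24); WM=16
i=15 t=22 v=7: → [18,24); WM=21; [12,18) fires=5
i=16 t=21 v=6: → [18,24); WM=21
i=17 t=23 v=9: → [18,24); WM=22
i=18 t=24 v=9: → [24,30); WM=22

6 7 12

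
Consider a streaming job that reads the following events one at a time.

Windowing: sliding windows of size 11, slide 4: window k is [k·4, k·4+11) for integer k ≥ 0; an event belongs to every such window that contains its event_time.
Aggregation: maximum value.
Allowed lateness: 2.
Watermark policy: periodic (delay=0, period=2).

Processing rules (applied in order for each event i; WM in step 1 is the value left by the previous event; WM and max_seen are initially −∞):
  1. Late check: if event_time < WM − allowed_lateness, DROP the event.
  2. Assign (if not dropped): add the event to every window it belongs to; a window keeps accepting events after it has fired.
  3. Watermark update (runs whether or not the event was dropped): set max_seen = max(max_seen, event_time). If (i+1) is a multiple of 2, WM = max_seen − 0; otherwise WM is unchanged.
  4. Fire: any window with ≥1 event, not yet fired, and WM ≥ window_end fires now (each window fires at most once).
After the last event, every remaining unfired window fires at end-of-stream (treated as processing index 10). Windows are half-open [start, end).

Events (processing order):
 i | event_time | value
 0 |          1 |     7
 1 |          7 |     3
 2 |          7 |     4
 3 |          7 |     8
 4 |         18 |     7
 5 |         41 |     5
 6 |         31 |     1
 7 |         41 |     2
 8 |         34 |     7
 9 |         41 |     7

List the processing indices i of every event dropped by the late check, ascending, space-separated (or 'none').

6 8

i=0 t=1 v=7: → [0,11); WM=−∞
i=1 t=7 v=3: → [4,15),[0,11); WM=7
i=2 t=7 v=4: → [4,15),[0,11); WM=7
i=3 t=7 v=8: → [4,15),[0,11); WM=7
i=4 t=18 v=7: → [16,27),[12,23),[8,19); WM=7
i=5 t=41 v=5: → [40,51),[36,47),[32,43); WM=41; [0,11) fires=8 [4,15) fires=8 [8,19) fires=7 [12,23) fires=7 [16,27) fires=7
i=6 t=31 v=1: DROP (t<41-2); WM=41
i=7 t=41 v=2: → [40,51),[36,47),[32,43); WM=41
i=8 t=34 v=7: DROP (t<41-2); WM=41
i=9 t=41 v=7: → [40,51),[36,47),[32,43); WM=41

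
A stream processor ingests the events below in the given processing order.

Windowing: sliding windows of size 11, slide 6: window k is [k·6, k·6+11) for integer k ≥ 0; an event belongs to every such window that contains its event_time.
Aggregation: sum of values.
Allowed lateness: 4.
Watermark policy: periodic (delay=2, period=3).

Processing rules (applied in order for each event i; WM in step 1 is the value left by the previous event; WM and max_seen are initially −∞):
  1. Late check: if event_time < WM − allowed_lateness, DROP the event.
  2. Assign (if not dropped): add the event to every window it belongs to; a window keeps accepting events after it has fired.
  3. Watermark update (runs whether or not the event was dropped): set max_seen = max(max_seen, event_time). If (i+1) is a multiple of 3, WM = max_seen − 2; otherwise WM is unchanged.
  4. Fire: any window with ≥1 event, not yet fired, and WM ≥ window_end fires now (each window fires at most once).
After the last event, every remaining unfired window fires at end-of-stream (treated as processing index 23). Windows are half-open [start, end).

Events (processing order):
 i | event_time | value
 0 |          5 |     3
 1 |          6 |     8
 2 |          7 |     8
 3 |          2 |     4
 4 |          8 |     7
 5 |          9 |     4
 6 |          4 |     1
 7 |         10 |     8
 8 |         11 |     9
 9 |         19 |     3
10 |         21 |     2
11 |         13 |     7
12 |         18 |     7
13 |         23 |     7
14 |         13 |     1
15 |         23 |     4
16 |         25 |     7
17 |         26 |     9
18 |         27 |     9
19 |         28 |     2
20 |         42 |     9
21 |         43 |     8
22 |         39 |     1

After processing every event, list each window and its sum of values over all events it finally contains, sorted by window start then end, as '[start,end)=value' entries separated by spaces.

i=0 t=5 v=3: → [0,11); WM=−∞
i=1 t=6 v=8: → [6,17),[0,11); WM=−∞
i=2 t=7 v=8: → [6,17),[0,11); WM=5
i=3 t=2 v=4: → [0,11); WM=5
i=4 t=8 v=7: → [6,17),[0,11); WM=5
i=5 t=9 v=4: → [6,17),[0,11); WM=7
i=6 t=4 v=1: → [0,11); WM=7
i=7 t=10 v=8: → [6,17),[0,11); WM=7
i=8 t=11 v=9: → [6,17); WM=9
i=9 t=19 v=3: → [18,29),[12,23); WM=9
i=10 t=21 v=2: → [18,29),[12,23); WM=9
i=11 t=13 v=7: → [12,23),[6,17); WM=19; [0,11) fires=43 [6,17) fires=51
i=12 t=18 v=7: → [18,29),[12,23); WM=19
i=13 t=23 v=7: → [18,29); WM=19
i=14 t=13 v=1: DROP (t<19-4); WM=21
i=15 t=23 v=4: → [18,29); WM=21
i=16 t=25 v=7: → [24,35),[18,29); WM=21
i=17 t=26 v=9: → [24,35),[18,29); WM=24; [12,23) fires=19
i=18 t=27 v=9: → [24,35),[18,29); WM=24
i=19 t=28 v=2: → [24,35),[18,29); WM=24
i=20 t=42 v=9: → [42,53),[36,47); WM=40; [18,29) fires=50 [24,35) fires=27
i=21 t=43 v=8: → [42,53),[36,47); WM=40
i=22 t=39 v=1: → [36,47),[30,41); WM=40

[0,11)=43 [6,17)=51 [12,23)=19 [18,29)=50 [24,35)=27 [30,41)=1 [36,47)=18 [42,53)=17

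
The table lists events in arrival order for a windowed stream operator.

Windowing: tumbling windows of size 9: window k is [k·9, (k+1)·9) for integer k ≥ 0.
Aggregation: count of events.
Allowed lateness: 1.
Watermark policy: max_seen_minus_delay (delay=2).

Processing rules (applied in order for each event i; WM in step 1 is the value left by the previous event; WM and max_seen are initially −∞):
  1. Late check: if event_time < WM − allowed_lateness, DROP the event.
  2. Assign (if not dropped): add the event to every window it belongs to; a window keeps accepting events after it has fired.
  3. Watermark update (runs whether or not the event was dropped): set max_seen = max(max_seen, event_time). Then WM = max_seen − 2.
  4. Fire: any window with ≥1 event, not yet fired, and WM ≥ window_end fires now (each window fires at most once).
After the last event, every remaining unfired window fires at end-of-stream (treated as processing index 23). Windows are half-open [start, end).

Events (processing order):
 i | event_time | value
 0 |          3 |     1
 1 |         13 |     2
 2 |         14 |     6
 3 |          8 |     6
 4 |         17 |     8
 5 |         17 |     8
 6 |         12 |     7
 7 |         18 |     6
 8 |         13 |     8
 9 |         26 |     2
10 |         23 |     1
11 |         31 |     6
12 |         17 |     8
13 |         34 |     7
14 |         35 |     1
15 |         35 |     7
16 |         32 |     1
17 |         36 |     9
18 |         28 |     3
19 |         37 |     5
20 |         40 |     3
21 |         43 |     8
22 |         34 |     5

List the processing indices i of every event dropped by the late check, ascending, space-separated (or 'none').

3 6 8 12 18 22

i=0 t=3 v=1: → [0,9); WM=1
i=1 t=13 v=2: → [9,18); WM=11; [0,9) fires=1
i=2 t=14 v=6: → [9,18); WM=12
i=3 t=8 v=6: DROP (t<12-1); WM=12
i=4 t=17 v=8: → [9,18); WM=15
i=5 t=17 v=8: → [9,18); WM=15
i=6 t=12 v=7: DROP (t<15-1); WM=15
i=7 t=18 v=6: → [18,27); WM=16
i=8 t=13 v=8: DROP (t<16-1); WM=16
i=9 t=26 v=2: → [18,27); WM=24; [9,18) fires=4
i=10 t=23 v=1: → [18,27); WM=24
i=11 t=31 v=6: → [27,36); WM=29; [18,27) fires=3
i=12 t=17 v=8: DROP (t<29-1); WM=29
i=13 t=34 v=7: → [27,36); WM=32
i=14 t=35 v=1: → [27,36); WM=33
i=15 t=35 v=7: → [27,36); WM=33
i=16 t=32 v=1: → [27,36); WM=33
i=17 t=36 v=9: → [36,45); WM=34
i=18 t=28 v=3: DROP (t<34-1); WM=34
i=19 t=37 v=5: → [36,45); WM=35
i=20 t=40 v=3: → [36,45); WM=38; [27,36) fires=5
i=21 t=43 v=8: → [36,45); WM=41
i=22 t=34 v=5: DROP (t<41-1); WM=41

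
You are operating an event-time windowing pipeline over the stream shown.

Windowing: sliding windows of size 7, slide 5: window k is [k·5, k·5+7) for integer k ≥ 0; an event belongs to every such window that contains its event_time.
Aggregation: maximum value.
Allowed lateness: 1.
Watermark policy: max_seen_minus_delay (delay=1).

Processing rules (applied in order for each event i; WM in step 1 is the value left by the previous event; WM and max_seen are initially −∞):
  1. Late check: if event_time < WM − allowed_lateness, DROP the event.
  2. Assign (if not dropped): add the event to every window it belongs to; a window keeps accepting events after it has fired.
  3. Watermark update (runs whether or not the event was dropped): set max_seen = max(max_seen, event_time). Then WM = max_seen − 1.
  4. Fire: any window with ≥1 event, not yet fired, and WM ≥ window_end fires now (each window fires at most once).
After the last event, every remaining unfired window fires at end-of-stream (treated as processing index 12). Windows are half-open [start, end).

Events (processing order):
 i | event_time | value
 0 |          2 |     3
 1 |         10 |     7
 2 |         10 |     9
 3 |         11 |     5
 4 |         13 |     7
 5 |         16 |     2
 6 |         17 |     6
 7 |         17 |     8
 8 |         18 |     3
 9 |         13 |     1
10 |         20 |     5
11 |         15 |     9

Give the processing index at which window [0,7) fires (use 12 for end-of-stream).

1

i=0 t=2 v=3: → [0,7); WM=1
i=1 t=10 v=7: → [10,17),[5,12); WM=9; [0,7) fires=3
i=2 t=10 v=9: → [10,17),[5,12); WM=9
i=3 t=11 v=5: → [10,17),[5,12); WM=10
i=4 t=13 v=7: → [10,17); WM=12; [5,12) fires=9
i=5 t=16 v=2: → [15,22),[10,17); WM=15
i=6 t=17 v=6: → [15,22); WM=16
i=7 t=17 v=8: → [15,22); WM=16
i=8 t=18 v=3: → [15,22); WM=17; [10,17) fires=9
i=9 t=13 v=1: DROP (t<17-1); WM=17
i=10 t=20 v=5: → [20,27),[15,22); WM=19
i=11 t=15 v=9: DROP (t<19-1); WM=19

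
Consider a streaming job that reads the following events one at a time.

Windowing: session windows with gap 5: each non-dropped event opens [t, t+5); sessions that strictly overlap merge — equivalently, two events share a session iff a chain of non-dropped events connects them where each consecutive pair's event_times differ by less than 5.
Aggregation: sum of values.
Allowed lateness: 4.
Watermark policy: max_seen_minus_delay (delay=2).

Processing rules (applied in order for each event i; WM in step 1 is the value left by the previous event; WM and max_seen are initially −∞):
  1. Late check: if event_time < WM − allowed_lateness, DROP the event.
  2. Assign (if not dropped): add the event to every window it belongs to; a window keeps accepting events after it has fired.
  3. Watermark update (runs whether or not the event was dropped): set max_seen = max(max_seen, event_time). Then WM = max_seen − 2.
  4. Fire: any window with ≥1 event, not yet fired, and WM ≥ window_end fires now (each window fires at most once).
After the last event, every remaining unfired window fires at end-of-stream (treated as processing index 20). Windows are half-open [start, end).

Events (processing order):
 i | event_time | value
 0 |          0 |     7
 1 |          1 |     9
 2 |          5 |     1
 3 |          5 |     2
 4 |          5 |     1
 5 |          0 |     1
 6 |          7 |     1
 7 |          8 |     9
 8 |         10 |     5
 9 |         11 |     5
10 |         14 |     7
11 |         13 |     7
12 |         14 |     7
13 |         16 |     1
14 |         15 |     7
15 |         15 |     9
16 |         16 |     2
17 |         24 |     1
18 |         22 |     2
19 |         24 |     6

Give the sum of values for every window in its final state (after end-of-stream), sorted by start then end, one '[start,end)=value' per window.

i=0 t=0 v=7: → [0,5); WM=-2
i=1 t=1 v=9: → [0,6); WM=-1
i=2 t=5 v=1: → [0,10); WM=3
i=3 t=5 v=2: → [0,10); WM=3
i=4 t=5 v=1: → [0,10); WM=3
i=5 t=0 v=1: → [0,10); WM=3
i=6 t=7 v=1: → [0,12); WM=5
i=7 t=8 v=9: → [0,13); WM=6
i=8 t=10 v=5: → [0,15); WM=8
i=9 t=11 v=5: → [0,16); WM=9
i=10 t=14 v=7: → [0,19); WM=12
i=11 t=13 v=7: → [0,19); WM=12
i=12 t=14 v=7: → [0,19); WM=12
i=13 t=16 v=1: → [0,21); WM=14
i=14 t=15 v=7: → [0,21); WM=14
i=15 t=15 v=9: → [0,21); WM=14
i=16 t=16 v=2: → [0,21); WM=14
i=17 t=24 v=1: → [24,29); WM=22
i=18 t=22 v=2: → [22,29); WM=22
i=19 t=24 v=6: → [22,29); WM=22

[0,21)=81 [22,29)=9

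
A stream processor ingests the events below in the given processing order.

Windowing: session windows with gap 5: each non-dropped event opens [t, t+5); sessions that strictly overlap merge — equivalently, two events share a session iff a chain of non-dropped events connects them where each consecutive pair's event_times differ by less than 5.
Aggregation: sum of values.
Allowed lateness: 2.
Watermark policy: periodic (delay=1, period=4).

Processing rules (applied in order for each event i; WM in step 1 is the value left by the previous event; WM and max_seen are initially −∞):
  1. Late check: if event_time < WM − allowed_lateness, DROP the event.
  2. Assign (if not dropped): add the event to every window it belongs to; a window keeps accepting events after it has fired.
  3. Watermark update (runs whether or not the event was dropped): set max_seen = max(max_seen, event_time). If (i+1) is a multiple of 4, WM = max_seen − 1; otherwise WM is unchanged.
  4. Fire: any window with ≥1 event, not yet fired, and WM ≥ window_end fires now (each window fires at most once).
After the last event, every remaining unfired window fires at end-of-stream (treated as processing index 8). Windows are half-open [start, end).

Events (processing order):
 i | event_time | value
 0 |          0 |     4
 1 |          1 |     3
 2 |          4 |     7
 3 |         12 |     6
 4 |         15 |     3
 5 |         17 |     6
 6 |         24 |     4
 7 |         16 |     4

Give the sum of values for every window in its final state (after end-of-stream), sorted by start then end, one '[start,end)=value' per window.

[0,9)=14 [12,22)=19 [24,29)=4

i=0 t=0 v=4: → [0,5); WM=−∞
i=1 t=1 v=3: → [0,6); WM=−∞
i=2 t=4 v=7: → [0,9); WM=−∞
i=3 t=12 v=6: → [12,17); WM=11
i=4 t=15 v=3: → [12,20); WM=11
i=5 t=17 v=6: → [12,22); WM=11
i=6 t=24 v=4: → [24,29); WM=11
i=7 t=16 v=4: → [12,22); WM=23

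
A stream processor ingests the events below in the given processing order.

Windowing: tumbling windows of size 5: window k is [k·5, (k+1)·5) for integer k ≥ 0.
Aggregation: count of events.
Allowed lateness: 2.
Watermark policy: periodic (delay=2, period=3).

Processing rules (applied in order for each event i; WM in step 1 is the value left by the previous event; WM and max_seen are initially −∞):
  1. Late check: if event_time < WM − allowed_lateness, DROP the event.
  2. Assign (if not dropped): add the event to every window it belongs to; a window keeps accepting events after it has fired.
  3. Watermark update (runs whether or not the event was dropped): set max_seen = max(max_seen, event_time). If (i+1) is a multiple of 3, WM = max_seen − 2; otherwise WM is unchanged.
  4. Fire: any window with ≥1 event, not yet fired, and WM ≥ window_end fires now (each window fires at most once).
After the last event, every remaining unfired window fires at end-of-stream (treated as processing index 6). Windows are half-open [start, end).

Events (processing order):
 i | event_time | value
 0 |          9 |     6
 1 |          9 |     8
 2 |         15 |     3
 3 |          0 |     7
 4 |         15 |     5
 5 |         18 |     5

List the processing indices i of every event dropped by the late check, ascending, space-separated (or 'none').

3

i=0 t=9 v=6: → [5,10); WM=−∞
i=1 t=9 v=8: → [5,10); WM=−∞
i=2 t=15 v=3: → [15,20); WM=13; [5,10) fires=2
i=3 t=0 v=7: DROP (t<13-2); WM=13
i=4 t=15 v=5: → [15,20); WM=13
i=5 t=18 v=5: → [15,20); WM=16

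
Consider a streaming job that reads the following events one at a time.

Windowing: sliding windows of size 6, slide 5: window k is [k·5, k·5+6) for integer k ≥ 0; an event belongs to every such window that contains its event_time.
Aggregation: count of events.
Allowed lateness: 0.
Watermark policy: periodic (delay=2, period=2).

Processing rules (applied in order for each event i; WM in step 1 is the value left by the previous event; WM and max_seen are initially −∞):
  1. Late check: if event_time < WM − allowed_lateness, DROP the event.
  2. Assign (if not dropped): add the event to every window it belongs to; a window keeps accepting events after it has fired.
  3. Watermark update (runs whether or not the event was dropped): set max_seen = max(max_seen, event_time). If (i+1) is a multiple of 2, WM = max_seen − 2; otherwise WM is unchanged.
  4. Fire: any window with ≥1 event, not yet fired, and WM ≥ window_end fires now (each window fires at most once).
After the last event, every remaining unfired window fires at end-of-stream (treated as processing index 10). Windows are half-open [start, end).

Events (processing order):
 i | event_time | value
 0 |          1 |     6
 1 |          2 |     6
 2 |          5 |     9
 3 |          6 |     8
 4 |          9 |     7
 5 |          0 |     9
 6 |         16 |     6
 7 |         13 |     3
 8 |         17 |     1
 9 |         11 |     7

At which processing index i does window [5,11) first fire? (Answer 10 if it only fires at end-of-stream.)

7

i=0 t=1 v=6: → [0,6); WM=−∞
i=1 t=2 v=6: → [0,6); WM=0
i=2 t=5 v=9: → [5,11),[0,6); WM=0
i=3 t=6 v=8: → [5,11); WM=4
i=4 t=9 v=7: → [5,11); WM=4
i=5 t=0 v=9: DROP (t<4-0); WM=7; [0,6) fires=3
i=6 t=16 v=6: → [15,21); WM=7
i=7 t=13 v=3: → [10,16); WM=14; [5,11) fires=3
i=8 t=17 v=1: → [15,21); WM=14
i=9 t=11 v=7: DROP (t<14-0); WM=15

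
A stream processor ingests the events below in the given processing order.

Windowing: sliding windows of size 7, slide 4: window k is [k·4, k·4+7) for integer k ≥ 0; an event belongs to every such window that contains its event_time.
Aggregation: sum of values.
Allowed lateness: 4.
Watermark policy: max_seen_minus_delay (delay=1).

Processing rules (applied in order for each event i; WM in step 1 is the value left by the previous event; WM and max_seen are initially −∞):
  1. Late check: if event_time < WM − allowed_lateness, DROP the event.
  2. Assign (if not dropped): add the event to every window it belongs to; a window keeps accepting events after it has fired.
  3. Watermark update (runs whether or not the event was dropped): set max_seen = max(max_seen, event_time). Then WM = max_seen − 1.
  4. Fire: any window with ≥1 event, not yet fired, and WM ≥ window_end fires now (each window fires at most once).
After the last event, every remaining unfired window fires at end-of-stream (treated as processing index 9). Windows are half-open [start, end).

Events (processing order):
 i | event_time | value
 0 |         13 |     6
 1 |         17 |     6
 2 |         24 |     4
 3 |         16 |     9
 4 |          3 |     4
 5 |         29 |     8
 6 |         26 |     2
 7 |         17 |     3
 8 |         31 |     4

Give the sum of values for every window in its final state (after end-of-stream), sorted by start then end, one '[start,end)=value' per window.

[8,15)=6 [12,19)=12 [16,23)=6 [20,27)=6 [24,31)=14 [28,35)=12

i=0 t=13 v=6: → [12,19),[8,15); WM=12
i=1 t=17 v=6: → [16,23),[12,19); WM=16; [8,15) fires=6
i=2 t=24 v=4: → [24,31),[20,27); WM=23; [12,19) fires=12 [16,23) fires=6
i=3 t=16 v=9: DROP (t<23-4); WM=23
i=4 t=3 v=4: DROP (t<23-4); WM=23
i=5 t=29 v=8: → [28,35),[24,31); WM=28; [20,27) fires=4
i=6 t=26 v=2: → [24,31),[20,27); WM=28
i=7 t=17 v=3: DROP (t<28-4); WM=28
i=8 t=31 v=4: → [28,35); WM=30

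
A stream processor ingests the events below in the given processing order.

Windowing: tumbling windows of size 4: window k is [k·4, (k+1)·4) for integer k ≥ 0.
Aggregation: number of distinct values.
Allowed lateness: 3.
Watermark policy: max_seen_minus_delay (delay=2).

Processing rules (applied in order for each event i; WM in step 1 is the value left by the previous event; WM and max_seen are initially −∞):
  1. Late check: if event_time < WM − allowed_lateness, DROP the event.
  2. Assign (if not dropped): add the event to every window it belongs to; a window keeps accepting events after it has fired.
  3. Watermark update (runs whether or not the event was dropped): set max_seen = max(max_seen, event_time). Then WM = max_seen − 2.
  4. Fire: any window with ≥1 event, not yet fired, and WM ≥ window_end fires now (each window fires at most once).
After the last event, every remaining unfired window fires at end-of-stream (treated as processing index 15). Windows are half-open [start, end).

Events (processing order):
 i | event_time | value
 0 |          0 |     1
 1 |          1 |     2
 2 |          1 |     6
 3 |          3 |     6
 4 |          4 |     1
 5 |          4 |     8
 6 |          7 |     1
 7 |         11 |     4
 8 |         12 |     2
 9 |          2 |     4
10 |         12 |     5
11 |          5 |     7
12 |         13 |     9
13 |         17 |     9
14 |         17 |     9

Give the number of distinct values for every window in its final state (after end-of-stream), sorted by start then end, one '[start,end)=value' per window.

i=0 t=0 v=1: → [0,4); WM=-2
i=1 t=1 v=2: → [0,4); WM=-1
i=2 t=1 v=6: → [0,4); WM=-1
i=3 t=3 v=6: → [0,4); WM=1
i=4 t=4 v=1: → [4,8); WM=2
i=5 t=4 v=8: → [4,8); WM=2
i=6 t=7 v=1: → [4,8); WM=5; [0,4) fires=3
i=7 t=11 v=4: → [8,12); WM=9; [4,8) fires=2
i=8 t=12 v=2: → [12,16); WM=10
i=9 t=2 v=4: DROP (t<10-3); WM=10
i=10 t=12 v=5: → [12,16); WM=10
i=11 t=5 v=7: DROP (t<10-3); WM=10
i=12 t=13 v=9: → [12,16); WM=11
i=13 t=17 v=9: → [16,20); WM=15; [8,12) fires=1
i=14 t=17 v=9: → [16,20); WM=15

[0,4)=3 [4,8)=2 [8,12)=1 [12,16)=3 [16,20)=1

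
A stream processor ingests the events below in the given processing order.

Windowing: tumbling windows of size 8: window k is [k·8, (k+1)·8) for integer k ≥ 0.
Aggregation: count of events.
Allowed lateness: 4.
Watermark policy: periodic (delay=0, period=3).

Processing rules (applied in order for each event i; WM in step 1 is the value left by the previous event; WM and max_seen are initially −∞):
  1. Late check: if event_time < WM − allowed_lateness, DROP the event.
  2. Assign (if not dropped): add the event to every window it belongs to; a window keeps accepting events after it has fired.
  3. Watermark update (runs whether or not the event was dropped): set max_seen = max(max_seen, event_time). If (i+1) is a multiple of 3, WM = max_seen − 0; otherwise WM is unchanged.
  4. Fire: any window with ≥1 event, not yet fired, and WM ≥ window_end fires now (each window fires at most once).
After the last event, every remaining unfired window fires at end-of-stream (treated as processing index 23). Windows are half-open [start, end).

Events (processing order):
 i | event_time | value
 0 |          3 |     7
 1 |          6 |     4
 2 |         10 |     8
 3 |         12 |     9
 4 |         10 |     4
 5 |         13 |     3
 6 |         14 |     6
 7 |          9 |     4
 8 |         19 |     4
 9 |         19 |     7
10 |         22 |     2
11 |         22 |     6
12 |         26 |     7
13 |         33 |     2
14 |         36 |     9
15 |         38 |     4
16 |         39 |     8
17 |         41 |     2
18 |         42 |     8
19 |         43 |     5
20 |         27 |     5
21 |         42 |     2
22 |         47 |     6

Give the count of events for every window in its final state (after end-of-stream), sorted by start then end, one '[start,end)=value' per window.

i=0 t=3 v=7: → [0,8); WM=−∞
i=1 t=6 v=4: → [0,8); WM=−∞
i=2 t=10 v=8: → [8,16); WM=10; [0,8) fires=2
i=3 t=12 v=9: → [8,16); WM=10
i=4 t=10 v=4: → [8,16); WM=10
i=5 t=13 v=3: → [8,16); WM=13
i=6 t=14 v=6: → [8,16); WM=13
i=7 t=9 v=4: → [8,16); WM=13
i=8 t=19 v=4: → [16,24); WM=19; [8,16) fires=6
i=9 t=19 v=7: → [16,24); WM=19
i=10 t=22 v=2: → [16,24); WM=19
i=11 t=22 v=6: → [16,24); WM=22
i=12 t=26 v=7: → [24,32); WM=22
i=13 t=33 v=2: → [32,40); WM=22
i=14 t=36 v=9: → [32,40); WM=36; [16,24) fires=4 [24,32) fires=1
i=15 t=38 v=4: → [32,40); WM=36
i=16 t=39 v=8: → [32,40); WM=36
i=17 t=41 v=2: → [40,48); WM=41; [32,40) fires=4
i=18 t=42 v=8: → [40,48); WM=41
i=19 t=43 v=5: → [40,48); WM=41
i=20 t=27 v=5: DROP (t<41-4); WM=43
i=21 t=42 v=2: → [40,48); WM=43
i=22 t=47 v=6: → [40,48); WM=43

[0,8)=2 [8,16)=6 [16,24)=4 [24,32)=1 [32,40)=4 [40,48)=5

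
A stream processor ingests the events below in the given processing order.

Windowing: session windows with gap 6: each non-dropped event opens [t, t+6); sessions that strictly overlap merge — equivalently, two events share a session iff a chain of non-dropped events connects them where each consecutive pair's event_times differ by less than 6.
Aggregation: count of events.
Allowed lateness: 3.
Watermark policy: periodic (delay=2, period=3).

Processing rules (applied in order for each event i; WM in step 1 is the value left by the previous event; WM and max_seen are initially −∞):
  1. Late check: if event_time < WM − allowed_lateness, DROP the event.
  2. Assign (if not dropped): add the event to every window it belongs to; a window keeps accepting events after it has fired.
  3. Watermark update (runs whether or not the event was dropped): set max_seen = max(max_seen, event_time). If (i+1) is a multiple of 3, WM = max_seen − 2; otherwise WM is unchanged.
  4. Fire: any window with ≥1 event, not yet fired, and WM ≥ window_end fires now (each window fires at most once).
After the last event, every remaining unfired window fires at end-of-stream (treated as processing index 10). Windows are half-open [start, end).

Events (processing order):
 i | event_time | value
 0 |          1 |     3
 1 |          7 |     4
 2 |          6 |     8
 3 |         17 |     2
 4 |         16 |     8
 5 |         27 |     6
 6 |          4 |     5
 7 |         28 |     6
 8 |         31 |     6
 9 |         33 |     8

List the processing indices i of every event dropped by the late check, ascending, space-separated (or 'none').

6

i=0 t=1 v=3: → [1,7); WM=−∞
i=1 t=7 v=4: → [7,13); WM=−∞
i=2 t=6 v=8: → [1,13); WM=5
i=3 t=17 v=2: → [17,23); WM=5
i=4 t=16 v=8: → [16,23); WM=5
i=5 t=27 v=6: → [27,33); WM=25
i=6 t=4 v=5: DROP (t<25-3); WM=25
i=7 t=28 v=6: → [27,34); WM=25
i=8 t=31 v=6: → [27,37); WM=29
i=9 t=33 v=8: → [27,39); WM=29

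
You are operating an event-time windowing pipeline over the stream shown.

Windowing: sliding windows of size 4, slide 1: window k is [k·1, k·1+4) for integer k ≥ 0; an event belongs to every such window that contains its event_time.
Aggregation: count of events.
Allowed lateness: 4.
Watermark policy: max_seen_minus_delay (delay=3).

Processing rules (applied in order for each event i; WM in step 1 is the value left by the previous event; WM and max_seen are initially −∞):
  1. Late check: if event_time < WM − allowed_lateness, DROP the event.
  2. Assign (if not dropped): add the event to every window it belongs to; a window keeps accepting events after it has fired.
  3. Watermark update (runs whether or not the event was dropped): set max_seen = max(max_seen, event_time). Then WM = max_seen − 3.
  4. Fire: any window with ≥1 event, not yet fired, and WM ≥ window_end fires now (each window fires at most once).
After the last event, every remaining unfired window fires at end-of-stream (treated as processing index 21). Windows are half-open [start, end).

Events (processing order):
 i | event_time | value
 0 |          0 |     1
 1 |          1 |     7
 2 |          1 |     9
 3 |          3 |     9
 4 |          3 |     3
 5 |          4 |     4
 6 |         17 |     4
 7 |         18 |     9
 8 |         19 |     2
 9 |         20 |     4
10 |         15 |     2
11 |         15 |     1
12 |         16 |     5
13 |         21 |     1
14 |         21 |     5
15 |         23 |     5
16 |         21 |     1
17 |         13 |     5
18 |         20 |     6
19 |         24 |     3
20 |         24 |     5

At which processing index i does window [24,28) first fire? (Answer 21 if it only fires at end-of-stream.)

21

i=0 t=0 v=1: → [0,4); WM=-3
i=1 t=1 v=7: → [1,5),[0,4); WM=-2
i=2 t=1 v=9: → [1,5),[0,4); WM=-2
i=3 t=3 v=9: → [3,7),[2,6),[1,5),[0,4); WM=0
i=4 t=3 v=3: → [3,7),[2,6),[1,5),[0,4); WM=0
i=5 t=4 v=4: → [4,8),[3,7),[2,6),[1,5); WM=1
i=6 t=17 v=4: → [17,21),[16,20),[15,19),[14,18); WM=14; [0,4) fires=5 [1,5) fires=5 [2,6) fires=3 [3,7) fires=3 [4,8) fires=1
i=7 t=18 v=9: → [18,22),[17,21),[16,20),[15,19); WM=15
i=8 t=19 v=2: → [19,23),[18,22),[17,21),[16,20); WM=16
i=9 t=20 v=4: → [20,24),[19,23),[18,22),[17,21); WM=17
i=10 t=15 v=2: → [15,19),[14,18),[13,17),[12,16); WM=17; [12,16) fires=1 [13,17) fires=1
i=11 t=15 v=1: → [15,19),[14,18),[13,17),[12,16); WM=17
i=12 t=16 v=5: → [16,20),[15,19),[14,18),[13,17); WM=17
i=13 t=21 v=1: → [21,25),[20,24),[19,23),[18,22); WM=18; [14,18) fires=4
i=14 t=21 v=5: → [21,25),[20,24),[19,23),[18,22); WM=18
i=15 t=23 v=5: → [23,27),[22,26),[21,25),[20,24); WM=20; [15,19) fires=5 [16,20) fires=4
i=16 t=21 v=1: → [21,25),[20,24),[19,23),[18,22); WM=20
i=17 t=13 v=5: DROP (t<20-4); WM=20
i=18 t=20 v=6: → [20,24),[19,23),[18,22),[17,21); WM=20
i=19 t=24 v=3: → [24,28),[23,27),[22,26),[21,25); WM=21; [17,21) fires=5
i=20 t=24 v=5: → [24,28),[23,27),[22,26),[21,25); WM=21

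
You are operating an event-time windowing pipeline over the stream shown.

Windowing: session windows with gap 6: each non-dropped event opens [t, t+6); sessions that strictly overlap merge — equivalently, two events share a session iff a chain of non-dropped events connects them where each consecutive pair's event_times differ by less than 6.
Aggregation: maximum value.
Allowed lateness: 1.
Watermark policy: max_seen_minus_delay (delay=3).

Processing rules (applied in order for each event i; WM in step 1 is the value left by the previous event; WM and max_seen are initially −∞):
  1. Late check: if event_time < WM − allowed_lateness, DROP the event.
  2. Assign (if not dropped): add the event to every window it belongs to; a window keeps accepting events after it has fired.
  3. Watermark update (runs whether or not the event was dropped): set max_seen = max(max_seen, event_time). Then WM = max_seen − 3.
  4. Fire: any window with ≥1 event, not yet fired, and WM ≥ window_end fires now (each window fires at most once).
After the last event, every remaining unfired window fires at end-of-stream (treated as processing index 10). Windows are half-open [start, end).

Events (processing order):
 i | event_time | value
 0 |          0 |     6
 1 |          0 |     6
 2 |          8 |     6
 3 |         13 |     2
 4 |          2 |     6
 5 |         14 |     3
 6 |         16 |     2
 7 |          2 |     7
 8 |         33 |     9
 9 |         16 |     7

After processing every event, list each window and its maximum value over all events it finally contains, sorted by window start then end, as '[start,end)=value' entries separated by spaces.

i=0 t=0 v=6: → [0,6); WM=-3
i=1 t=0 v=6: → [0,6); WM=-3
i=2 t=8 v=6: → [8,14); WM=5
i=3 t=13 v=2: → [8,19); WM=10
i=4 t=2 v=6: DROP (t<10-1); WM=10
i=5 t=14 v=3: → [8,20); WM=11
i=6 t=16 v=2: → [8,22); WM=13
i=7 t=2 v=7: DROP (t<13-1); WM=13
i=8 t=33 v=9: → [33,39); WM=30
i=9 t=16 v=7: DROP (t<30-1); WM=30

[0,6)=6 [8,22)=6 [33,39)=9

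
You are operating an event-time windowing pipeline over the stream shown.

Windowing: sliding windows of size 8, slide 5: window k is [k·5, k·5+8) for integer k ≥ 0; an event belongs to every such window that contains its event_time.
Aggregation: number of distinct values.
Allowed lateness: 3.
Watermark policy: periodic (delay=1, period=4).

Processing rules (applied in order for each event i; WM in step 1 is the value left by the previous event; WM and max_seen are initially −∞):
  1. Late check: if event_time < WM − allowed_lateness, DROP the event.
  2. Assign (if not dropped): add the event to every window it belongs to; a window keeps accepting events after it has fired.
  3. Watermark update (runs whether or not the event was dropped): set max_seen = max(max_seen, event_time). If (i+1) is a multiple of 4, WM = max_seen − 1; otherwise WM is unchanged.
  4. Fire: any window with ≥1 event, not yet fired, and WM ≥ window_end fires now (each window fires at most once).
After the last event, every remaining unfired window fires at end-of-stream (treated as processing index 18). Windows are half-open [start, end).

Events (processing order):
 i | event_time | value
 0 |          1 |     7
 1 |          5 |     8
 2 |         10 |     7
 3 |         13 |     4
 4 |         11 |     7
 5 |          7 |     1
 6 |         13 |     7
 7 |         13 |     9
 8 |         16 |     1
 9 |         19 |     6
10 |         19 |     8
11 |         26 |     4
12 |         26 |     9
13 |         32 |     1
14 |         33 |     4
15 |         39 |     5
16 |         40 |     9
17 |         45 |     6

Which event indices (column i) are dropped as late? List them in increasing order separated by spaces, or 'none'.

i=0 t=1 v=7: → [0,8); WM=−∞
i=1 t=5 v=8: → [5,13),[0,8); WM=−∞
i=2 t=10 v=7: → [10,18),[5,13); WM=−∞
i=3 t=13 v=4: → [10,18); WM=12; [0,8) fires=2
i=4 t=11 v=7: → [10,18),[5,13); WM=12
i=5 t=7 v=1: DROP (t<12-3); WM=12
i=6 t=13 v=7: → [10,18); WM=12
i=7 t=13 v=9: → [10,18); WM=12
i=8 t=16 v=1: → [15,23),[10,18); WM=12
i=9 t=19 v=6: → [15,23); WM=12
i=10 t=19 v=8: → [15,23); WM=12
i=11 t=26 v=4: → [25,33),[20,28); WM=25; [5,13) fires=2 [10,18) fires=4 [15,23) fires=3
i=12 t=26 v=9: → [25,33),[20,28); WM=25
i=13 t=32 v=1: → [30,38),[25,33); WM=25
i=14 t=33 v=4: → [30,38); WM=25
i=15 t=39 v=5: → [35,43); WM=38; [20,28) fires=2 [25,33) fires=3 [30,38) fires=2
i=16 t=40 v=9: → [40,48),[35,43); WM=38
i=17 t=45 v=6: → [45,53),[40,48); WM=38

5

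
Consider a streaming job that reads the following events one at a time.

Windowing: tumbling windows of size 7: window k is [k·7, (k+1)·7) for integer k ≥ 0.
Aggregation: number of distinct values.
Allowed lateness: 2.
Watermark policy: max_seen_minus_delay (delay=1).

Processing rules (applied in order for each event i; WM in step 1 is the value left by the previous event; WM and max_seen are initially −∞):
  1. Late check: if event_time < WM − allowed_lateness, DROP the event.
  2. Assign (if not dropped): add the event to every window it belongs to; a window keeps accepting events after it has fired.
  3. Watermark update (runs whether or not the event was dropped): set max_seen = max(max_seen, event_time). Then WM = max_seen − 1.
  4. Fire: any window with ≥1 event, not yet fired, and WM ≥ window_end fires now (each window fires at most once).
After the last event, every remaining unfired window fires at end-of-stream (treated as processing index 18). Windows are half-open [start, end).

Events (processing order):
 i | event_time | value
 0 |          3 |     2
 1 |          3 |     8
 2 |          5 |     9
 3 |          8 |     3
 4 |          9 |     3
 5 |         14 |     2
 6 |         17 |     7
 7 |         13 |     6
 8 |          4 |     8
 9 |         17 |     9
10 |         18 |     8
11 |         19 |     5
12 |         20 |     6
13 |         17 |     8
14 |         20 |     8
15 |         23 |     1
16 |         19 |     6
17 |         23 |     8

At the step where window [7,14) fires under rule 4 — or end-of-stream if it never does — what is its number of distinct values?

i=0 t=3 v=2: → [0,7); WM=2
i=1 t=3 v=8: → [0,7); WM=2
i=2 t=5 v=9: → [0,7); WM=4
i=3 t=8 v=3: → [7,14); WM=7; [0,7) fires=3
i=4 t=9 v=3: → [7,14); WM=8
i=5 t=14 v=2: → [14,21); WM=13
i=6 t=17 v=7: → [14,21); WM=16; [7,14) fires=1
i=7 t=13 v=6: DROP (t<16-2); WM=16
i=8 t=4 v=8: DROP (t<16-2); WM=16
i=9 t=17 v=9: → [14,21); WM=16
i=10 t=18 v=8: → [14,21); WM=17
i=11 t=19 v=5: → [14,21); WM=18
i=12 t=20 v=6: → [14,21); WM=19
i=13 t=17 v=8: → [14,21); WM=19
i=14 t=20 v=8: → [14,21); WM=19
i=15 t=23 v=1: → [21,28); WM=22; [14,21) fires=6
i=16 t=19 v=6: DROP (t<22-2); WM=22
i=17 t=23 v=8: → [21,28); WM=22

1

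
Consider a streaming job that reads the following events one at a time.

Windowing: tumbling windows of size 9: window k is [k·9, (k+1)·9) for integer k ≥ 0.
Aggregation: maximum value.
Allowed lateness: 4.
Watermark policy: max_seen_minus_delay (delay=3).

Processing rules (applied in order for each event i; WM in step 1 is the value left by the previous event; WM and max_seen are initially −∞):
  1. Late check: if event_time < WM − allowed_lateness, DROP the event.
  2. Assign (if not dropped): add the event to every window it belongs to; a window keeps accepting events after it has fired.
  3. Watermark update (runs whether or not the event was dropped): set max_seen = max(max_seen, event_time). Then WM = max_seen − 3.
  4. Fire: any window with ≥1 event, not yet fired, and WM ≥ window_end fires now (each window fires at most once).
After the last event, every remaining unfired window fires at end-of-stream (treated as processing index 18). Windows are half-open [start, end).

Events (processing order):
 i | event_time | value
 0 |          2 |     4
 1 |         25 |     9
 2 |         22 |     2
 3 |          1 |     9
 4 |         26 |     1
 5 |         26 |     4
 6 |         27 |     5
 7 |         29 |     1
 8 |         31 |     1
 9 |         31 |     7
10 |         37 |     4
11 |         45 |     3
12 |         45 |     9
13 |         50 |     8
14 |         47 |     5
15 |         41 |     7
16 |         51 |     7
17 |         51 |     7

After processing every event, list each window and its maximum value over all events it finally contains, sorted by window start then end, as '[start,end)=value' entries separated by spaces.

i=0 t=2 v=4: → [0,9); WM=-1
i=1 t=25 v=9: → [18,27); WM=22; [0,9) fires=4
i=2 t=22 v=2: → [18,27); WM=22
i=3 t=1 v=9: DROP (t<22-4); WM=22
i=4 t=26 v=1: → [18,27); WM=23
i=5 t=26 v=4: → [18,27); WM=23
i=6 t=27 v=5: → [27,36); WM=24
i=7 t=29 v=1: → [27,36); WM=26
i=8 t=31 v=1: → [27,36); WM=28; [18,27) fires=9
i=9 t=31 v=7: → [27,36); WM=28
i=10 t=37 v=4: → [36,45); WM=34
i=11 t=45 v=3: → [45,54); WM=42; [27,36) fires=7
i=12 t=45 v=9: → [45,54); WM=42
i=13 t=50 v=8: → [45,54); WM=47; [36,45) fires=4
i=14 t=47 v=5: → [45,54); WM=47
i=15 t=41 v=7: DROP (t<47-4); WM=47
i=16 t=51 v=7: → [45,54); WM=48
i=17 t=51 v=7: → [45,54); WM=48

[0,9)=4 [18,27)=9 [27,36)=7 [36,45)=4 [45,54)=9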